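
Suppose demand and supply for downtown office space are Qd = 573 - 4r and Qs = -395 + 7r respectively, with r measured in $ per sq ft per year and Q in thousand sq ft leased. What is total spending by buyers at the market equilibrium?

Total spending by buyers = 19448

Equating demand and supply, 573 - 4r = -395 + 7r gives 11r = 968, so r* = 88.
Substitute back: Q* = 573 - 4(88) = 221.
Total spending by buyers = r* × Q* = 88 × 221 = 19448.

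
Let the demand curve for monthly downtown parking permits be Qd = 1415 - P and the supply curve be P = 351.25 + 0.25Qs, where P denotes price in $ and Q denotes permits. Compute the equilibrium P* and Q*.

Solving each curve for Q: Qs = -1405 + 4P.
The market clears where 1415 - P = -1405 + 4P. Rearranging, 5P = 2820, hence P* = 564.
Substitute back: Q* = 1415 - 564 = 851.

P* = 564, Q* = 851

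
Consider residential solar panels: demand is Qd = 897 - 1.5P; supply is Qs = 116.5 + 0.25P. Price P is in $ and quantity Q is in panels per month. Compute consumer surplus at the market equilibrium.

Consumer surplus = 17328

The market clears where 897 - 1.5P = 116.5 + 0.25P. Rearranging, 1.75P = 780.5, hence P* = 446.
Plugging P* into demand: Q* = 897 - 1.5(446) = 228.
Demand choke price (Qd = 0): P = 897/1.5 = 598. Consumer surplus = ½ × (598 - 446) × 228 = 17328.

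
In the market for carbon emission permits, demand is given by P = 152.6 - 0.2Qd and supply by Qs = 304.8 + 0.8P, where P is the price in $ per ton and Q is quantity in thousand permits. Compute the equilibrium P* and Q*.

Rewriting in direct form: Qd = 763 - 5P.
Set Qd = Qs: 763 - 5P = 304.8 + 0.8P, so 458.2 = 5.8P and P* = 79.
Substitute back: Q* = 763 - 5(79) = 368.

P* = 79, Q* = 368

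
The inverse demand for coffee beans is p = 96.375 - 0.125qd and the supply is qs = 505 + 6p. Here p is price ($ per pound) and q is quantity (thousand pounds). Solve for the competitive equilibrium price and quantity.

p* = 19, q* = 619

Inverting to quantity form: qd = 771 - 8p.
The market clears where 771 - 8p = 505 + 6p. Rearranging, 14p = 266, hence p* = 19.
Substitute back: q* = 771 - 8(19) = 619.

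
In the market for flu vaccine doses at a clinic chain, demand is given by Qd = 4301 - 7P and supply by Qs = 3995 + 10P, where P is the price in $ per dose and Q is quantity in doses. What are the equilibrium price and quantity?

Set Qd = Qs: 4301 - 7P = 3995 + 10P, so 306 = 17P and P* = 18.
Substitute back: Q* = 4301 - 7(18) = 4175.

P* = 18, Q* = 4175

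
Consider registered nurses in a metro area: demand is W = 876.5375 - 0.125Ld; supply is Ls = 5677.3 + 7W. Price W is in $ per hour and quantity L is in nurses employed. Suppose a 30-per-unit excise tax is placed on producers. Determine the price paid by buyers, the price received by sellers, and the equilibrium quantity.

Solving each curve for L: Ld = 7012.3 - 8W.
The tax drives a wedge W_b - W_s = 30. Substituting W_s = W_b - 30 into supply: Ls = 5467.3 + 7W_b.
Market clearing requires 7012.3 - 8W_b = 5467.3 + 7W_b; hence 1545 = 15W_b and W_b = 103.
Then W_s = 103 - 30 = 73 and L = 7012.3 - 8(103) = 6188.3.

W_b = 103, W_s = 73, L = 6188.3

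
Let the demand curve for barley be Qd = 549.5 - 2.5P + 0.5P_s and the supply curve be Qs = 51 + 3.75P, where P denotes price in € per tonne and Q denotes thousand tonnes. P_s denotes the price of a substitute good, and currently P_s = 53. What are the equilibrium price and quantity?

With P_s = 53, demand is Qd = 576 - 2.5P.
Set Qd = Qs: 576 - 2.5P = 51 + 3.75P, so 525 = 6.25P and P* = 84.
From the demand curve, Q* = 576 - 2.5(84) = 366.

P* = 84, Q* = 366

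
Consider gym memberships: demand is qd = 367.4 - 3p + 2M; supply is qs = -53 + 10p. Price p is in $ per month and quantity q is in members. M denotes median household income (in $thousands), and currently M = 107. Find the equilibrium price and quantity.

p* = 48.8, q* = 435

With M = 107, demand is qd = 581.4 - 3p.
Set qd = qs: 581.4 - 3p = -53 + 10p, so 634.4 = 13p and p* = 48.8.
From the demand curve, q* = 581.4 - 3(48.8) = 435.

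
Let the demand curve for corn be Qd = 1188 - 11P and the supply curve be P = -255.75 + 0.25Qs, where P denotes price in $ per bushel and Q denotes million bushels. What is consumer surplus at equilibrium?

Consumer surplus = 51749.5

In direct form, Qs = 1023 + 4P.
At equilibrium Qd = Qs, so 1188 - 11P = 1023 + 4P; collecting terms, 165 = 15P and P* = 11.
From the demand curve, Q* = 1188 - 11(11) = 1067.
Demand choke price (Qd = 0): P = 1188/11 = 108. Consumer surplus = ½ × (108 - 11) × 1067 = 51749.5.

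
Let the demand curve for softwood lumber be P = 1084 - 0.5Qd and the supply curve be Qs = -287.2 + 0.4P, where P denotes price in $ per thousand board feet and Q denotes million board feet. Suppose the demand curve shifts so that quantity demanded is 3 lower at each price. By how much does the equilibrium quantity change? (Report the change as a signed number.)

ΔQ = -0.5

Solving each curve for Q: Qd = 2168 - 2P.
At equilibrium Qd = Qs, so 2168 - 2P = -287.2 + 0.4P; collecting terms, 2455.2 = 2.4P and P* = 1023.
From the demand curve, Q* = 2168 - 2(1023) = 122.
After the shift, demand is Qd = 2165 - 2P.
New equilibrium: 2452.2 = 2.4P, so P = 1021.75 and Q = 121.5.
ΔQ = 121.5 - 122 = -0.5.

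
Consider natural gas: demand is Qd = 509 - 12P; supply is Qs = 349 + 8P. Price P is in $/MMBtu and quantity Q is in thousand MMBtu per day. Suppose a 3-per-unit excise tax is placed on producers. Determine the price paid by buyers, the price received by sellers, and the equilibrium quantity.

With a tax of 3 on producers, they supply based on the net price P_s = P_b - 3, so Qs = 325 + 8P_b.
Market clearing requires 509 - 12P_b = 325 + 8P_b; hence 184 = 20P_b and P_b = 9.2.
So P_s = 6.2 and the quantity traded is Q = 509 - 12(9.2) = 398.6.

P_b = 9.2, P_s = 6.2, Q = 398.6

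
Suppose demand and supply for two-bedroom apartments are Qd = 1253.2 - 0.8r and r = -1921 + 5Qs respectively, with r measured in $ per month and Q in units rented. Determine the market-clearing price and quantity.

r* = 869, Q* = 558

Rewriting in direct form: Qs = 384.2 + 0.2r.
Equating demand and supply, 1253.2 - 0.8r = 384.2 + 0.2r gives r = 869, so r* = 869.
Then Q* = 1253.2 - 0.8(869) = 558.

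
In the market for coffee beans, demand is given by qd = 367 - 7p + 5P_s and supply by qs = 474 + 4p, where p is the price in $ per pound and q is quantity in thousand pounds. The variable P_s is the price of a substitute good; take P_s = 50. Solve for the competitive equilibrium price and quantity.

With P_s = 50, demand is qd = 617 - 7p.
The market clears where 617 - 7p = 474 + 4p. Rearranging, 11p = 143, hence p* = 13.
Plugging p* into demand: q* = 617 - 7(13) = 526.

p* = 13, q* = 526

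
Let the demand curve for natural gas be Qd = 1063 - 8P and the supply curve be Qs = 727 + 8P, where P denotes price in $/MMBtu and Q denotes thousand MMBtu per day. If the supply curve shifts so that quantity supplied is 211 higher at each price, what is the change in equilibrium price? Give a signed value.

ΔP = -13.1875

Equating demand and supply, 1063 - 8P = 727 + 8P gives 16P = 336, so P* = 21.
Plugging P* into demand: Q* = 1063 - 8(21) = 895.
After the shift, supply is Qs = 938 + 8P.
Re-solving, 16P = 125 gives P = 7.8125 and Q = 1000.5.
ΔP = 7.8125 - 21 = -13.1875.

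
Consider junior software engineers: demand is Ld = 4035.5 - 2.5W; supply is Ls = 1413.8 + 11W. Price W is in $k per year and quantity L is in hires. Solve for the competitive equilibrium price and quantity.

W* = 194.2, L* = 3550

Set Ld = Ls: 4035.5 - 2.5W = 1413.8 + 11W, so 2621.7 = 13.5W and W* = 194.2.
Substitute back: L* = 4035.5 - 2.5(194.2) = 3550.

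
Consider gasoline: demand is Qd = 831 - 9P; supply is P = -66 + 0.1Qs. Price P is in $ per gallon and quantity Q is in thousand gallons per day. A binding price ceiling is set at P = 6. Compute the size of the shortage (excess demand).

Shortage = 57

In direct form, Qs = 660 + 10P.
With P fixed at 6, quantity demanded is 777 and quantity supplied is 720.
Shortage = Qd - Qs = 777 - 720 = 57.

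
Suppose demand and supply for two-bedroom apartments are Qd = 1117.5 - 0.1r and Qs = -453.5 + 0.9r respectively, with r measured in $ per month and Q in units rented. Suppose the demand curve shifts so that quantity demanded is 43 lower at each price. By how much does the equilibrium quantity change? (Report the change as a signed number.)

ΔQ = -38.7

The market clears where 1117.5 - 0.1r = -453.5 + 0.9r. Rearranging, r = 1571, hence r* = 1571.
From the demand curve, Q* = 1117.5 - 0.1(1571) = 960.4.
After the shift, demand is Qd = 1074.5 - 0.1r.
New equilibrium: 1528 = r, so r = 1528 and Q = 921.7.
ΔQ = 921.7 - 960.4 = -38.7.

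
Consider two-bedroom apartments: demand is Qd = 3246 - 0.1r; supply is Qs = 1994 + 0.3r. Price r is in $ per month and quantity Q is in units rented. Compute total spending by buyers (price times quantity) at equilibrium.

At equilibrium Qd = Qs, so 3246 - 0.1r = 1994 + 0.3r; collecting terms, 1252 = 0.4r and r* = 3130.
Plugging r* into demand: Q* = 3246 - 0.1(3130) = 2933.
Total spending by buyers = r* × Q* = 3130 × 2933 = 9180290.

Total spending by buyers = 9180290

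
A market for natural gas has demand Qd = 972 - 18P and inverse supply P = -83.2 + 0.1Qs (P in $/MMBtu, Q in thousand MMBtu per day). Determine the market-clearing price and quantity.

P* = 5, Q* = 882

In direct form, Qs = 832 + 10P.
Equating demand and supply, 972 - 18P = 832 + 10P gives 28P = 140, so P* = 5.
Then Q* = 972 - 18(5) = 882.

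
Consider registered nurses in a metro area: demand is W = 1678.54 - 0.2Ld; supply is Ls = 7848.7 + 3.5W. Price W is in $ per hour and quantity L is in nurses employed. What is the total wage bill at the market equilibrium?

The total wage bill = 516652.8

Solving each curve for L: Ld = 8392.7 - 5W.
At equilibrium Ld = Ls, so 8392.7 - 5W = 7848.7 + 3.5W; collecting terms, 544 = 8.5W and W* = 64.
Then L* = 8392.7 - 5(64) = 8072.7.
The total wage bill = W* × L* = 64 × 8072.7 = 516652.8.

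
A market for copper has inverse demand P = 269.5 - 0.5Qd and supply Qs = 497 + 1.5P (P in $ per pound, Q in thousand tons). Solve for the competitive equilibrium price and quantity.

P* = 12, Q* = 515

In direct form, Qd = 539 - 2P.
The market clears where 539 - 2P = 497 + 1.5P. Rearranging, 3.5P = 42, hence P* = 12.
From the demand curve, Q* = 539 - 2(12) = 515.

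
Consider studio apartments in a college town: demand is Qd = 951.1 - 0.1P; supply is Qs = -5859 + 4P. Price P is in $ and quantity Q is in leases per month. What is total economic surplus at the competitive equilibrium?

Set Qd = Qs: 951.1 - 0.1P = -5859 + 4P, so 6810.1 = 4.1P and P* = 1661.
Then Q* = 951.1 - 0.1(1661) = 785.
Demand choke price = 9511; supply choke price = 1464.75. CS = ½(9511 - 1661)(785) = 3081125; PS = ½(1661 - 1464.75)(785) = 77028.125. Total surplus = 3158153.125.

Total surplus = 3158153.125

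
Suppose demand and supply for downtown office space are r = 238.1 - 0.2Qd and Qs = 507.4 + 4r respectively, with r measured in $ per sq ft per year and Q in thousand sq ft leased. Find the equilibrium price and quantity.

In direct form, Qd = 1190.5 - 5r.
Set Qd = Qs: 1190.5 - 5r = 507.4 + 4r, so 683.1 = 9r and r* = 75.9.
Then Q* = 1190.5 - 5(75.9) = 811.

r* = 75.9, Q* = 811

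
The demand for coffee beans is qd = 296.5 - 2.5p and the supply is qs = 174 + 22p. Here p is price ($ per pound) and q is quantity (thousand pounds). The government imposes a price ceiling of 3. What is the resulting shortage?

Evaluating both curves at the ceiling price 3 gives qd = 289, qs = 240.
Shortage = qd - qs = 289 - 240 = 49.

Shortage = 49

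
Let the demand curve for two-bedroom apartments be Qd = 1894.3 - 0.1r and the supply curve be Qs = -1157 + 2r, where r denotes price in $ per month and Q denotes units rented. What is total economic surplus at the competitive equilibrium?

Equating demand and supply, 1894.3 - 0.1r = -1157 + 2r gives 2.1r = 3051.3, so r* = 1453.
Plugging r* into demand: Q* = 1894.3 - 0.1(1453) = 1749.
Demand choke price = 18943; supply choke price = 578.5. CS = ½(18943 - 1453)(1749) = 15295005; PS = ½(1453 - 578.5)(1749) = 764750.25. Total surplus = 16059755.25.

Total surplus = 16059755.25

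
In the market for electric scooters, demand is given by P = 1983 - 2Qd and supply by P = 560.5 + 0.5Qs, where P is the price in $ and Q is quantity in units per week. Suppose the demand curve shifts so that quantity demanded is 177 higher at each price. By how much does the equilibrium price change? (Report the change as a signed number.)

Solving each curve for Q: Qd = 991.5 - 0.5P and Qs = -1121 + 2P.
Set Qd = Qs: 991.5 - 0.5P = -1121 + 2P, so 2112.5 = 2.5P and P* = 845.
Then Q* = 991.5 - 0.5(845) = 569.
After the shift, demand is Qd = 1168.5 - 0.5P.
Re-solving, 2.5P = 2289.5 gives P = 915.8 and Q = 710.6.
ΔP = 915.8 - 845 = 70.8.

ΔP = 70.8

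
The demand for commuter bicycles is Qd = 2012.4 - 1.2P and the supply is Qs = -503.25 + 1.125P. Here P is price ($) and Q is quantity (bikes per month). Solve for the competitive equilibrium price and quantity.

P* = 1082, Q* = 714

The market clears where 2012.4 - 1.2P = -503.25 + 1.125P. Rearranging, 2.325P = 2515.65, hence P* = 1082.
Substitute back: Q* = 2012.4 - 1.2(1082) = 714.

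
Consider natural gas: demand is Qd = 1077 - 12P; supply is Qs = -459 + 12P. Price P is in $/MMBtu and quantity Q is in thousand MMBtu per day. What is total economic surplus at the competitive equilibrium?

Equating demand and supply, 1077 - 12P = -459 + 12P gives 24P = 1536, so P* = 64.
Substitute back: Q* = 1077 - 12(64) = 309.
Demand choke price = 89.75; supply choke price = 38.25. CS = ½(89.75 - 64)(309) = 3978.375; PS = ½(64 - 38.25)(309) = 3978.375. Total surplus = 7956.75.

Total surplus = 7956.75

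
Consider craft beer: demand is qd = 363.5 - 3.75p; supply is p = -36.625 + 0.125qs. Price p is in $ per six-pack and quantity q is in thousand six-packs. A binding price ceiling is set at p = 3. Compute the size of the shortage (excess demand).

Solving each curve for q: qs = 293 + 8p.
With p fixed at 3, quantity demanded is 352.25 and quantity supplied is 317.
Shortage = qd - qs = 352.25 - 317 = 35.25.

Shortage = 35.25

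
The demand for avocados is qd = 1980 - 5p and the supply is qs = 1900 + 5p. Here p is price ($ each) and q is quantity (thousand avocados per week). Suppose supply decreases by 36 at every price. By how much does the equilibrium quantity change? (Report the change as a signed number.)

Δq = -18

The market clears where 1980 - 5p = 1900 + 5p. Rearranging, 10p = 80, hence p* = 8.
From the demand curve, q* = 1980 - 5(8) = 1940.
After the shift, supply is qs = 1864 + 5p.
New equilibrium: 116 = 10p, so p = 11.6 and q = 1922.
Δq = 1922 - 1940 = -18.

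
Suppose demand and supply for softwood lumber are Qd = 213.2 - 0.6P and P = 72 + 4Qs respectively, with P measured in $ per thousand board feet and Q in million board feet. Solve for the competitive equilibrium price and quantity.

In direct form, Qs = -18 + 0.25P.
At equilibrium Qd = Qs, so 213.2 - 0.6P = -18 + 0.25P; collecting terms, 231.2 = 0.85P and P* = 272.
Substitute back: Q* = 213.2 - 0.6(272) = 50.

P* = 272, Q* = 50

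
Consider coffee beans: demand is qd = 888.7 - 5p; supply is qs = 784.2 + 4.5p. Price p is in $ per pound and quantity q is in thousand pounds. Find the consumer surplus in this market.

The market clears where 888.7 - 5p = 784.2 + 4.5p. Rearranging, 9.5p = 104.5, hence p* = 11.
Substitute back: q* = 888.7 - 5(11) = 833.7.
Demand choke price (qd = 0): p = 888.7/5 = 177.74. Consumer surplus = ½ × (177.74 - 11) × 833.7 = 69505.569.

Consumer surplus = 69505.569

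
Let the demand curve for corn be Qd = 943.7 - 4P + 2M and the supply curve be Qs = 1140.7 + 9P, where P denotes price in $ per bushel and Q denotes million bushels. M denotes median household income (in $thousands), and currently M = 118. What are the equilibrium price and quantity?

With M = 118, demand is Qd = 1179.7 - 4P.
Set Qd = Qs: 1179.7 - 4P = 1140.7 + 9P, so 39 = 13P and P* = 3.
Plugging P* into demand: Q* = 1179.7 - 4(3) = 1167.7.

P* = 3, Q* = 1167.7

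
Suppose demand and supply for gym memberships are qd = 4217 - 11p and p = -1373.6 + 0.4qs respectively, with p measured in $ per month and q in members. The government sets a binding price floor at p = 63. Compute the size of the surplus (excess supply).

Solving each curve for q: qs = 3434 + 2.5p.
Evaluating both curves at the floor price 63 gives qd = 3524, qs = 3591.5.
Surplus = qs - qd = 3591.5 - 3524 = 67.5.

Surplus = 67.5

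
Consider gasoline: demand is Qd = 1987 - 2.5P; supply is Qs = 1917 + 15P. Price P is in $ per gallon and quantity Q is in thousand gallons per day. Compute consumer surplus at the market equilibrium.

Consumer surplus = 781705.8

At equilibrium Qd = Qs, so 1987 - 2.5P = 1917 + 15P; collecting terms, 70 = 17.5P and P* = 4.
Substitute back: Q* = 1987 - 2.5(4) = 1977.
Demand choke price (Qd = 0): P = 1987/2.5 = 794.8. Consumer surplus = ½ × (794.8 - 4) × 1977 = 781705.8.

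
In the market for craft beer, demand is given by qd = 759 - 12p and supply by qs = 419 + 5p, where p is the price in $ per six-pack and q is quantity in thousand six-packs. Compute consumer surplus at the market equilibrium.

Set qd = qs: 759 - 12p = 419 + 5p, so 340 = 17p and p* = 20.
Substitute back: q* = 759 - 12(20) = 519.
Demand choke price (qd = 0): p = 759/12 = 63.25. Consumer surplus = ½ × (63.25 - 20) × 519 = 11223.375.

Consumer surplus = 11223.375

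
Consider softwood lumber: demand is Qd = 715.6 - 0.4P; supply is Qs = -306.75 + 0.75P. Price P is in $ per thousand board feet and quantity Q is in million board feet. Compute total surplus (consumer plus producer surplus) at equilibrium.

Total surplus = 248400

Equating demand and supply, 715.6 - 0.4P = -306.75 + 0.75P gives 1.15P = 1022.35, so P* = 889.
Then Q* = 715.6 - 0.4(889) = 360.
Demand choke price = 1789; supply choke price = 409. CS = ½(1789 - 889)(360) = 162000; PS = ½(889 - 409)(360) = 86400. Total surplus = 248400.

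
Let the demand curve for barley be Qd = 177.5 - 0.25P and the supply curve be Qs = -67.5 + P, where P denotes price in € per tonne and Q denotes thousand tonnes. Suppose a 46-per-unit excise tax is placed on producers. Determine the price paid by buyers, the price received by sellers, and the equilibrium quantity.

Producers keep P_s = P_b - 46 per unit, so supply in terms of the buyer price is Qs = -113.5 + P_b.
Equate demand and the shifted supply: 177.5 - 0.25P_b = -113.5 + P_b, giving 1.25P_b = 291, so P_b = 232.8.
Then P_s = 232.8 - 46 = 186.8 and Q = 177.5 - 0.25(232.8) = 119.3.

P_b = 232.8, P_s = 186.8, Q = 119.3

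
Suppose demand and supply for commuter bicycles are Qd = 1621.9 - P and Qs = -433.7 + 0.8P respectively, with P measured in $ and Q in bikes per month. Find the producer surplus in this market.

Producer surplus = 143940.00625

Equating demand and supply, 1621.9 - P = -433.7 + 0.8P gives 1.8P = 2055.6, so P* = 1142.
Plugging P* into demand: Q* = 1621.9 - 1142 = 479.9.
Supply choke price (Qs = 0): P = 542.125. Producer surplus = ½ × (1142 - 542.125) × 479.9 = 143940.00625.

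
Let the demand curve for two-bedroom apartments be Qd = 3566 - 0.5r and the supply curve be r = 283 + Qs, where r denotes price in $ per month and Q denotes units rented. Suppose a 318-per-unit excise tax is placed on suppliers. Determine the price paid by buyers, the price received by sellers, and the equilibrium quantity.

Rewriting in direct form: Qs = -283 + r.
The tax drives a wedge r_b - r_s = 318. Substituting r_s = r_b - 318 into supply: Qs = -601 + r_b.
Set Qd = Qs: 3566 - 0.5r_b = -601 + r_b, so 4167 = 1.5r_b and r_b = 2778.
Then r_s = 2778 - 318 = 2460 and Q = 3566 - 0.5(2778) = 2177.

r_b = 2778, r_s = 2460, Q = 2177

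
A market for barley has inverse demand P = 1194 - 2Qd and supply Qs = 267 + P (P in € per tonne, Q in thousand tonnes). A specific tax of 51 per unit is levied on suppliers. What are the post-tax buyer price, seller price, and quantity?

P_b = 254, P_s = 203, Q = 470

Rewriting in direct form: Qd = 597 - 0.5P.
The tax drives a wedge P_b - P_s = 51. Substituting P_s = P_b - 51 into supply: Qs = 216 + P_b.
Equate demand and the shifted supply: 597 - 0.5P_b = 216 + P_b, giving 1.5P_b = 381, so P_b = 254.
So P_s = 203 and the quantity traded is Q = 597 - 0.5(254) = 470.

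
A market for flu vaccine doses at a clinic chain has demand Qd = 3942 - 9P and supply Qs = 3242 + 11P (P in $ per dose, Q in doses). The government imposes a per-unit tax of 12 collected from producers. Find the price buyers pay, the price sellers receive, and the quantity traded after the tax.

P_b = 41.6, P_s = 29.6, Q = 3567.6

Producers keep P_s = P_b - 12 per unit, so supply in terms of the buyer price is Qs = 3110 + 11P_b.
Set Qd = Qs: 3942 - 9P_b = 3110 + 11P_b, so 832 = 20P_b and P_b = 41.6.
So P_s = 29.6 and the quantity traded is Q = 3942 - 9(41.6) = 3567.6.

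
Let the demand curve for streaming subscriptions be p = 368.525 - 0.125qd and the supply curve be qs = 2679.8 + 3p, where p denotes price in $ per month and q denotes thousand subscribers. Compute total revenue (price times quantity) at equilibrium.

Inverting to quantity form: qd = 2948.2 - 8p.
The market clears where 2948.2 - 8p = 2679.8 + 3p. Rearranging, 11p = 268.4, hence p* = 24.4.
Substitute back: q* = 2948.2 - 8(24.4) = 2753.
Total revenue = p* × q* = 24.4 × 2753 = 67173.2.

Total revenue = 67173.2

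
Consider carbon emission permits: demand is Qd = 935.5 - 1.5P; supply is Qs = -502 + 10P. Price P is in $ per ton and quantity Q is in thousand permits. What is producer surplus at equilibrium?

Producer surplus = 27975.2

Equating demand and supply, 935.5 - 1.5P = -502 + 10P gives 11.5P = 1437.5, so P* = 125.
From the demand curve, Q* = 935.5 - 1.5(125) = 748.
Supply choke price (Qs = 0): P = 50.2. Producer surplus = ½ × (125 - 50.2) × 748 = 27975.2.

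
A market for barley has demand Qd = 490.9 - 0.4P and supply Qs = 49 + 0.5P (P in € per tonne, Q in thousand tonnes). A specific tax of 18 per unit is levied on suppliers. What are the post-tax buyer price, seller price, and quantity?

With a tax of 18 on suppliers, they supply based on the net price P_s = P_b - 18, so Qs = 40 + 0.5P_b.
Set Qd = Qs: 490.9 - 0.4P_b = 40 + 0.5P_b, so 450.9 = 0.9P_b and P_b = 501.
Then P_s = 501 - 18 = 483 and Q = 490.9 - 0.4(501) = 290.5.

P_b = 501, P_s = 483, Q = 290.5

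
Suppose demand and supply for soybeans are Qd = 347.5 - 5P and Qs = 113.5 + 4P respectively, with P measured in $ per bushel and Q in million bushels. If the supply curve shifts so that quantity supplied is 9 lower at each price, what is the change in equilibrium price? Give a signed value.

ΔP = 1

Set Qd = Qs: 347.5 - 5P = 113.5 + 4P, so 234 = 9P and P* = 26.
From the demand curve, Q* = 347.5 - 5(26) = 217.5.
After the shift, supply is Qs = 104.5 + 4P.
New equilibrium: 243 = 9P, so P = 27 and Q = 212.5.
ΔP = 27 - 26 = 1.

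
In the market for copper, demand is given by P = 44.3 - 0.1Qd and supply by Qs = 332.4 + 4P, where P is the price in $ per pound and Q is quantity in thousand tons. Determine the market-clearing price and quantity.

Inverting to quantity form: Qd = 443 - 10P.
Equating demand and supply, 443 - 10P = 332.4 + 4P gives 14P = 110.6, so P* = 7.9.
From the demand curve, Q* = 443 - 10(7.9) = 364.

P* = 7.9, Q* = 364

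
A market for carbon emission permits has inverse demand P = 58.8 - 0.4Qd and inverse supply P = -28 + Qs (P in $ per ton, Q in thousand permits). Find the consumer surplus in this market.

In direct form, Qd = 147 - 2.5P and Qs = 28 + P.
The market clears where 147 - 2.5P = 28 + P. Rearranging, 3.5P = 119, hence P* = 34.
Then Q* = 147 - 2.5(34) = 62.
Demand choke price (Qd = 0): P = 147/2.5 = 58.8. Consumer surplus = ½ × (58.8 - 34) × 62 = 768.8.

Consumer surplus = 768.8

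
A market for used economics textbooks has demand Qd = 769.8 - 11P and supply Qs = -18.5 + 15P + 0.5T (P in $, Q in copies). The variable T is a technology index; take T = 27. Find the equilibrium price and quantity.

P* = 29.8, Q* = 442

With T = 27, supply is Qs = -5 + 15P.
At equilibrium Qd = Qs, so 769.8 - 11P = -5 + 15P; collecting terms, 774.8 = 26P and P* = 29.8.
Substitute back: Q* = 769.8 - 11(29.8) = 442.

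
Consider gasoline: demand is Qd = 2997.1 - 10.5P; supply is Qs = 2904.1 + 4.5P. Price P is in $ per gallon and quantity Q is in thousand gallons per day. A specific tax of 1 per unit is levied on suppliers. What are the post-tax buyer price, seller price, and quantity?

P_b = 6.5, P_s = 5.5, Q = 2928.85

The tax drives a wedge P_b - P_s = 1. Substituting P_s = P_b - 1 into supply: Qs = 2899.6 + 4.5P_b.
Market clearing requires 2997.1 - 10.5P_b = 2899.6 + 4.5P_b; hence 97.5 = 15P_b and P_b = 6.5.
Then P_s = 6.5 - 1 = 5.5 and Q = 2997.1 - 10.5(6.5) = 2928.85.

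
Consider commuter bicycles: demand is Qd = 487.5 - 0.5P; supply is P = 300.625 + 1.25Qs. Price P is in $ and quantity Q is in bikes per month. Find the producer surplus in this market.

Producer surplus = 26910.15625

Inverting to quantity form: Qs = -240.5 + 0.8P.
At equilibrium Qd = Qs, so 487.5 - 0.5P = -240.5 + 0.8P; collecting terms, 728 = 1.3P and P* = 560.
Plugging P* into demand: Q* = 487.5 - 0.5(560) = 207.5.
Supply choke price (Qs = 0): P = 300.625. Producer surplus = ½ × (560 - 300.625) × 207.5 = 26910.15625.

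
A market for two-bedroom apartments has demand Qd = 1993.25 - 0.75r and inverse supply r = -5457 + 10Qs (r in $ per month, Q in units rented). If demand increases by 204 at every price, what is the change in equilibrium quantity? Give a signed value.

ΔQ = 24

In direct form, Qs = 545.7 + 0.1r.
At equilibrium Qd = Qs, so 1993.25 - 0.75r = 545.7 + 0.1r; collecting terms, 1447.55 = 0.85r and r* = 1703.
Then Q* = 1993.25 - 0.75(1703) = 716.
After the shift, demand is Qd = 2197.25 - 0.75r.
The new intersection has 1651.55 = 0.85r, i.e. r = 1943, Q = 740.
ΔQ = 740 - 716 = 24.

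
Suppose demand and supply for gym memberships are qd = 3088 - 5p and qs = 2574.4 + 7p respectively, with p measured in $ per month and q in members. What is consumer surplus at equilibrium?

Consumer surplus = 825987.6

Equating demand and supply, 3088 - 5p = 2574.4 + 7p gives 12p = 513.6, so p* = 42.8.
Substitute back: q* = 3088 - 5(42.8) = 2874.
Demand choke price (qd = 0): p = 3088/5 = 617.6. Consumer surplus = ½ × (617.6 - 42.8) × 2874 = 825987.6.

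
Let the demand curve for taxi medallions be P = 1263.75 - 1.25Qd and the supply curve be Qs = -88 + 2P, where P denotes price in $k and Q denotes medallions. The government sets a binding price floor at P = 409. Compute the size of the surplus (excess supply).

Inverting to quantity form: Qd = 1011 - 0.8P.
At P = 409: Qd = 683.8 and Qs = 730.
Surplus = Qs - Qd = 730 - 683.8 = 46.2.

Surplus = 46.2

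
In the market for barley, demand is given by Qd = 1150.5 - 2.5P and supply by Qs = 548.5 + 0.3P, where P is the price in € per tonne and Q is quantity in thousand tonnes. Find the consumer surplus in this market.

Consumer surplus = 75153.8

Equating demand and supply, 1150.5 - 2.5P = 548.5 + 0.3P gives 2.8P = 602, so P* = 215.
From the demand curve, Q* = 1150.5 - 2.5(215) = 613.
Demand choke price (Qd = 0): P = 1150.5/2.5 = 460.2. Consumer surplus = ½ × (460.2 - 215) × 613 = 75153.8.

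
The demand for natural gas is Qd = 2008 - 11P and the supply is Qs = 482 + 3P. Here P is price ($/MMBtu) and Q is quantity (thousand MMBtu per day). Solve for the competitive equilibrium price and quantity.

At equilibrium Qd = Qs, so 2008 - 11P = 482 + 3P; collecting terms, 1526 = 14P and P* = 109.
From the demand curve, Q* = 2008 - 11(109) = 809.

P* = 109, Q* = 809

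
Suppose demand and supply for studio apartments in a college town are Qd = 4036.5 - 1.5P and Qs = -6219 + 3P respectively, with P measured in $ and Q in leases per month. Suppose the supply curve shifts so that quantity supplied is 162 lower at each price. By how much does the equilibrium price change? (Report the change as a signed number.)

Equating demand and supply, 4036.5 - 1.5P = -6219 + 3P gives 4.5P = 10255.5, so P* = 2279.
Plugging P* into demand: Q* = 4036.5 - 1.5(2279) = 618.
After the shift, supply is Qs = -6381 + 3P.
New equilibrium: 10417.5 = 4.5P, so P = 2315 and Q = 564.
ΔP = 2315 - 2279 = 36.

ΔP = 36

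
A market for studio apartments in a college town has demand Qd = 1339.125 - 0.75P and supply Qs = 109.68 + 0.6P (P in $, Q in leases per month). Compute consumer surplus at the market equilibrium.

The market clears where 1339.125 - 0.75P = 109.68 + 0.6P. Rearranging, 1.35P = 1229.445, hence P* = 910.7.
Plugging P* into demand: Q* = 1339.125 - 0.75(910.7) = 656.1.
Demand choke price (Qd = 0): P = 1339.125/0.75 = 1785.5. Consumer surplus = ½ × (1785.5 - 910.7) × 656.1 = 286978.14.

Consumer surplus = 286978.14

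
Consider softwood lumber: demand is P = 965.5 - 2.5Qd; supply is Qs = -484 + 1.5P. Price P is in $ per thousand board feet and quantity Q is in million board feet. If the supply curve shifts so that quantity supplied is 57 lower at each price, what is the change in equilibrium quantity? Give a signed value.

ΔQ = -12

In direct form, Qd = 386.2 - 0.4P.
Equating demand and supply, 386.2 - 0.4P = -484 + 1.5P gives 1.9P = 870.2, so P* = 458.
Substitute back: Q* = 386.2 - 0.4(458) = 203.
After the shift, supply is Qs = -541 + 1.5P.
The new intersection has 927.2 = 1.9P, i.e. P = 488, Q = 191.
ΔQ = 191 - 203 = -12.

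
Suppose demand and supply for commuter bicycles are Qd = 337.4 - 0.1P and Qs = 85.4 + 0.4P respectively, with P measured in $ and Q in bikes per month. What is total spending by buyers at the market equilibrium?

Total spending by buyers = 144648

The market clears where 337.4 - 0.1P = 85.4 + 0.4P. Rearranging, 0.5P = 252, hence P* = 504.
From the demand curve, Q* = 337.4 - 0.1(504) = 287.
Total spending by buyers = P* × Q* = 504 × 287 = 144648.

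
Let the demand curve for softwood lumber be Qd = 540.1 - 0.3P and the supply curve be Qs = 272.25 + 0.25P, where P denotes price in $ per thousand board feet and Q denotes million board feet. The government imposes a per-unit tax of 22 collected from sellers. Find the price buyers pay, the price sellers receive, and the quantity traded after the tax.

The tax drives a wedge P_b - P_s = 22. Substituting P_s = P_b - 22 into supply: Qs = 266.75 + 0.25P_b.
Equate demand and the shifted supply: 540.1 - 0.3P_b = 266.75 + 0.25P_b, giving 0.55P_b = 273.35, so P_b = 497.
Then P_s = 497 - 22 = 475 and Q = 540.1 - 0.3(497) = 391.

P_b = 497, P_s = 475, Q = 391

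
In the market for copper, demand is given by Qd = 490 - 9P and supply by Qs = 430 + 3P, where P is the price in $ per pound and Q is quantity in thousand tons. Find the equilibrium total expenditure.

Equating demand and supply, 490 - 9P = 430 + 3P gives 12P = 60, so P* = 5.
From the demand curve, Q* = 490 - 9(5) = 445.
Total expenditure = P* × Q* = 5 × 445 = 2225.

Total expenditure = 2225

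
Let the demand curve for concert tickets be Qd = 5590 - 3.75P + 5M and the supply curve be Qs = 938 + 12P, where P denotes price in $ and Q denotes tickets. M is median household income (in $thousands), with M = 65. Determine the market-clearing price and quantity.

With M = 65, demand is Qd = 5915 - 3.75P.
The market clears where 5915 - 3.75P = 938 + 12P. Rearranging, 15.75P = 4977, hence P* = 316.
From the demand curve, Q* = 5915 - 3.75(316) = 4730.

P* = 316, Q* = 4730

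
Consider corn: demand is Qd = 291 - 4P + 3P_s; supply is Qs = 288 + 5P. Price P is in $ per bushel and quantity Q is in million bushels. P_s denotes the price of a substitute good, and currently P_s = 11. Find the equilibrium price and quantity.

With P_s = 11, demand is Qd = 324 - 4P.
At equilibrium Qd = Qs, so 324 - 4P = 288 + 5P; collecting terms, 36 = 9P and P* = 4.
From the demand curve, Q* = 324 - 4(4) = 308.

P* = 4, Q* = 308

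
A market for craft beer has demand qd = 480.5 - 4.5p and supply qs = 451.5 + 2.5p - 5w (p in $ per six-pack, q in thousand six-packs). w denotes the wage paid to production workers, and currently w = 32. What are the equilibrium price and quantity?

With w = 32, supply is qs = 291.5 + 2.5p.
Equating demand and supply, 480.5 - 4.5p = 291.5 + 2.5p gives 7p = 189, so p* = 27.
Substitute back: q* = 480.5 - 4.5(27) = 359.

p* = 27, q* = 359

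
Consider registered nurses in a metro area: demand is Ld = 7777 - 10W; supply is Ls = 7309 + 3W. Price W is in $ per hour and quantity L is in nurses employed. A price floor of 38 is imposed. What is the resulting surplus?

Evaluating both curves at the floor price 38 gives Ld = 7397, Ls = 7423.
Surplus = Ls - Ld = 7423 - 7397 = 26.

Surplus = 26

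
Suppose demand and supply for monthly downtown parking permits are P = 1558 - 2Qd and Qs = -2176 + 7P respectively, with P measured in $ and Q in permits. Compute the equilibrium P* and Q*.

P* = 394, Q* = 582

Solving each curve for Q: Qd = 779 - 0.5P.
The market clears where 779 - 0.5P = -2176 + 7P. Rearranging, 7.5P = 2955, hence P* = 394.
From the demand curve, Q* = 779 - 0.5(394) = 582.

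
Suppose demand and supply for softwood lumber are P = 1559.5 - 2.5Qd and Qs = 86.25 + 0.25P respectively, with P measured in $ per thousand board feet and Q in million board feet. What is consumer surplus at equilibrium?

Consumer surplus = 107311.25

In direct form, Qd = 623.8 - 0.4P.
The market clears where 623.8 - 0.4P = 86.25 + 0.25P. Rearranging, 0.65P = 537.55, hence P* = 827.
Then Q* = 623.8 - 0.4(827) = 293.
Demand choke price (Qd = 0): P = 623.8/0.4 = 1559.5. Consumer surplus = ½ × (1559.5 - 827) × 293 = 107311.25.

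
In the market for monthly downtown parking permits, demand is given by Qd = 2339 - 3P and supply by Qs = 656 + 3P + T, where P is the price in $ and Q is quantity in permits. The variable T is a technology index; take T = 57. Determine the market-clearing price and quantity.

P* = 271, Q* = 1526

With T = 57, supply is Qs = 713 + 3P.
The market clears where 2339 - 3P = 713 + 3P. Rearranging, 6P = 1626, hence P* = 271.
From the demand curve, Q* = 2339 - 3(271) = 1526.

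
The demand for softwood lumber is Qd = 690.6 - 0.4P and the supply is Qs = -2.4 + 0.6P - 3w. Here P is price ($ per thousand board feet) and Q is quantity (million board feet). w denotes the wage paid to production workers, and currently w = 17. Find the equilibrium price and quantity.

P* = 744, Q* = 393

With w = 17, supply is Qs = -53.4 + 0.6P.
Set Qd = Qs: 690.6 - 0.4P = -53.4 + 0.6P, so 744 = P and P* = 744.
Substitute back: Q* = 690.6 - 0.4(744) = 393.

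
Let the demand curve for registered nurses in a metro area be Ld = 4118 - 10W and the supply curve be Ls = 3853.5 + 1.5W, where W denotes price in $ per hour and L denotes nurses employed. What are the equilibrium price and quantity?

W* = 23, L* = 3888

Set Ld = Ls: 4118 - 10W = 3853.5 + 1.5W, so 264.5 = 11.5W and W* = 23.
From the demand curve, L* = 4118 - 10(23) = 3888.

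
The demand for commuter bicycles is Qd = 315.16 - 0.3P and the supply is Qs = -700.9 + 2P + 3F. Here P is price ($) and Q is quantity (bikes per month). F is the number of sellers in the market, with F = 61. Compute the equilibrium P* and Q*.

With F = 61, supply is Qs = -517.9 + 2P.
At equilibrium Qd = Qs, so 315.16 - 0.3P = -517.9 + 2P; collecting terms, 833.06 = 2.3P and P* = 362.2.
Then Q* = 315.16 - 0.3(362.2) = 206.5.

P* = 362.2, Q* = 206.5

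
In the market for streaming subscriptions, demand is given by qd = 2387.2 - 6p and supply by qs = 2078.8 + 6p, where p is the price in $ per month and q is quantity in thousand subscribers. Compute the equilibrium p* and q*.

Equating demand and supply, 2387.2 - 6p = 2078.8 + 6p gives 12p = 308.4, so p* = 25.7.
Then q* = 2387.2 - 6(25.7) = 2233.

p* = 25.7, q* = 2233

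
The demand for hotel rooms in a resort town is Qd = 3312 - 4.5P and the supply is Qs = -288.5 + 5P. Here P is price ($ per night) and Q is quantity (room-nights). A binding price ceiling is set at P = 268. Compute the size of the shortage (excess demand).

Shortage = 1054.5

At P = 268: Qd = 2106 and Qs = 1051.5.
Shortage = Qd - Qs = 2106 - 1051.5 = 1054.5.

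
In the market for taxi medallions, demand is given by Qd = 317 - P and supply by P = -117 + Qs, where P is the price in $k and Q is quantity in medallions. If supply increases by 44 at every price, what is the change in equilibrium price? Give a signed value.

In direct form, Qs = 117 + P.
At equilibrium Qd = Qs, so 317 - P = 117 + P; collecting terms, 200 = 2P and P* = 100.
Plugging P* into demand: Q* = 317 - 100 = 217.
After the shift, supply is Qs = 161 + P.
New equilibrium: 156 = 2P, so P = 78 and Q = 239.
ΔP = 78 - 100 = -22.

ΔP = -22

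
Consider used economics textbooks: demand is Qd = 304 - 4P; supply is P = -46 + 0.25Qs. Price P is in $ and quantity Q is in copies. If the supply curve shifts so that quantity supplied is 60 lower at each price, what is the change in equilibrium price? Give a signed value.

ΔP = 7.5

In direct form, Qs = 184 + 4P.
Equating demand and supply, 304 - 4P = 184 + 4P gives 8P = 120, so P* = 15.
Then Q* = 304 - 4(15) = 244.
After the shift, supply is Qs = 124 + 4P.
The new intersection has 180 = 8P, i.e. P = 22.5, Q = 214.
ΔP = 22.5 - 15 = 7.5.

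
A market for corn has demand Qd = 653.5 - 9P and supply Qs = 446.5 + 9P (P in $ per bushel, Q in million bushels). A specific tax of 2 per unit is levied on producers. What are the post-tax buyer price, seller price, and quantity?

P_b = 12.5, P_s = 10.5, Q = 541

The tax drives a wedge P_b - P_s = 2. Substituting P_s = P_b - 2 into supply: Qs = 428.5 + 9P_b.
Equate demand and the shifted supply: 653.5 - 9P_b = 428.5 + 9P_b, giving 18P_b = 225, so P_b = 12.5.
Then P_s = 12.5 - 2 = 10.5 and Q = 653.5 - 9(12.5) = 541.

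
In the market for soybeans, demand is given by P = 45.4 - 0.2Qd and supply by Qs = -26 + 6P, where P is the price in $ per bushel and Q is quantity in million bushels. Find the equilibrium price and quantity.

Solving each curve for Q: Qd = 227 - 5P.
Set Qd = Qs: 227 - 5P = -26 + 6P, so 253 = 11P and P* = 23.
Then Q* = 227 - 5(23) = 112.

P* = 23, Q* = 112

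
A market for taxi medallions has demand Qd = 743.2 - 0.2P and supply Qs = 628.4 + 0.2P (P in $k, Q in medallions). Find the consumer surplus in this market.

Equating demand and supply, 743.2 - 0.2P = 628.4 + 0.2P gives 0.4P = 114.8, so P* = 287.
Then Q* = 743.2 - 0.2(287) = 685.8.
Demand choke price (Qd = 0): P = 743.2/0.2 = 3716. Consumer surplus = ½ × (3716 - 287) × 685.8 = 1175804.1.

Consumer surplus = 1175804.1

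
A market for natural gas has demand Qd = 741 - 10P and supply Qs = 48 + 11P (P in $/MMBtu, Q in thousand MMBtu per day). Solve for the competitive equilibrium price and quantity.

At equilibrium Qd = Qs, so 741 - 10P = 48 + 11P; collecting terms, 693 = 21P and P* = 33.
Substitute back: Q* = 741 - 10(33) = 411.

P* = 33, Q* = 411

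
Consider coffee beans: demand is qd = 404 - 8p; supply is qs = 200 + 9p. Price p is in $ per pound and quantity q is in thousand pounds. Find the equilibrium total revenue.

Total revenue = 3696

Equating demand and supply, 404 - 8p = 200 + 9p gives 17p = 204, so p* = 12.
From the demand curve, q* = 404 - 8(12) = 308.
Total revenue = p* × q* = 12 × 308 = 3696.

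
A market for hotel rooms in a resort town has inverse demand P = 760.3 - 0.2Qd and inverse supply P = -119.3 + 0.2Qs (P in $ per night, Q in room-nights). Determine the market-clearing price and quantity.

P* = 320.5, Q* = 2199

Rewriting in direct form: Qd = 3801.5 - 5P and Qs = 596.5 + 5P.
Set Qd = Qs: 3801.5 - 5P = 596.5 + 5P, so 3205 = 10P and P* = 320.5.
From the demand curve, Q* = 3801.5 - 5(320.5) = 2199.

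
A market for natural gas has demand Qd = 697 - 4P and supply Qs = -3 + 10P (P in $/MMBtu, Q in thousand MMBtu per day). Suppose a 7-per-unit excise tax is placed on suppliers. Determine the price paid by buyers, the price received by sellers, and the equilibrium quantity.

With a tax of 7 on suppliers, they supply based on the net price P_s = P_b - 7, so Qs = -73 + 10P_b.
Set Qd = Qs: 697 - 4P_b = -73 + 10P_b, so 770 = 14P_b and P_b = 55.
Then P_s = 55 - 7 = 48 and Q = 697 - 4(55) = 477.

P_b = 55, P_s = 48, Q = 477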